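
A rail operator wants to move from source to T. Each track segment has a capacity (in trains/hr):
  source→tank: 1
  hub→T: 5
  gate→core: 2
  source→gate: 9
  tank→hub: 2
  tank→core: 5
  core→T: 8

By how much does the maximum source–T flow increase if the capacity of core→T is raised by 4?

Original max flow = 3.
Edge core→T does not cross the min cut (source side {gate, source}), so extra capacity there cannot help.
New max flow = 3. Increase = 0.

0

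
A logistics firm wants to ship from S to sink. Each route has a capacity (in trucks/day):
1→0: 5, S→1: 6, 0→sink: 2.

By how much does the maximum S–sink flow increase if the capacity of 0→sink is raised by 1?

1

Original max flow = 2.
After raising cap(0→sink), augmenting paths through that edge carry 1 more unit.
New max flow = 3. Increase = 1.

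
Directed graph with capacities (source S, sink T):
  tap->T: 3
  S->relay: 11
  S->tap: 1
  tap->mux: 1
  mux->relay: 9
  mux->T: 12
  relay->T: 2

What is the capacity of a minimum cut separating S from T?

Max flow = 3 (via 2 augmenting paths).
In the residual at optimum, the set reachable from S is {S, relay}.
Cut edges: S->tap (cap 1), relay->T (cap 2). Sum = 3.

3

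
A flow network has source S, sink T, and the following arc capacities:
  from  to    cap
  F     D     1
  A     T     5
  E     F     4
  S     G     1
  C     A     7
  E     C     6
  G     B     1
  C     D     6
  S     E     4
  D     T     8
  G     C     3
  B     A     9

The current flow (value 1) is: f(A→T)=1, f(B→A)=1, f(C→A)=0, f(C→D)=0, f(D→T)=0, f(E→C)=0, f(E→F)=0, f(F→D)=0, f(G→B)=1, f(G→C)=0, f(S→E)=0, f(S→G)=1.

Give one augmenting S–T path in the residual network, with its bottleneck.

Residual along S→E→C→A→T: S→E: 4, E→C: 6, C→A: 7, A→T: 4.
Bottleneck = min = 4.

S→E→C→A→T, bottleneck 4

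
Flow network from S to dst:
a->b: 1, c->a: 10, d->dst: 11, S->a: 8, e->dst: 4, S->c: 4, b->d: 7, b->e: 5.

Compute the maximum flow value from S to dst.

Augment S->a->b->e->dst: bottleneck 1. Total 1.
No augmenting path remains in the residual graph.

1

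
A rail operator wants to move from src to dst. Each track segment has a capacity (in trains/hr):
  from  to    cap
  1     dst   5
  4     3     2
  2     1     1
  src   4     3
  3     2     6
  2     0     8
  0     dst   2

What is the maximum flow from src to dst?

2

Augment src->4->3->2->1->dst: bottleneck 1. Total 1.
Augment src->4->3->2->0->dst: bottleneck 1. Total 2.
No augmenting path remains in the residual graph.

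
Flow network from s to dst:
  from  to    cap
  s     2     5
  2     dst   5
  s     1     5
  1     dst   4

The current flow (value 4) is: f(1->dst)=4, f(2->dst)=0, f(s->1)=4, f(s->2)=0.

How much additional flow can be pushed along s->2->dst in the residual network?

Residual capacities along the path: s->2: 5, 2->dst: 5.
Minimum is 5.

5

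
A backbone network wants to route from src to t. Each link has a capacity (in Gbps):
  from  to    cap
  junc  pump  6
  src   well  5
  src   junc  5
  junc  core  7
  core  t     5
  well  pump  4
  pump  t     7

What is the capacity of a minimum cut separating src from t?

9

Max flow = 9 (via 3 augmenting paths).
In the residual at optimum, the set reachable from src is {src, well}.
Cut edges: src->junc (cap 5), well->pump (cap 4). Sum = 9.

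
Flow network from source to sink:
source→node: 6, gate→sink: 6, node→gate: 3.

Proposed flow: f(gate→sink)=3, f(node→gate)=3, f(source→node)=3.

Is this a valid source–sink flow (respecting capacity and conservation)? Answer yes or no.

Yes

Every edge has 0 ≤ f(e) ≤ cap(e).
At each intermediate node, inflow equals outflow.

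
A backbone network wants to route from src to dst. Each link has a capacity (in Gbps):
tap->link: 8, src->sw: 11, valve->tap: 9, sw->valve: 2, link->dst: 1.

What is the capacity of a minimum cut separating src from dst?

1

Max flow = 1 (via 1 augmenting path).
In the residual at optimum, the set reachable from src is {link, src, sw, tap, valve}.
Cut edges: link->dst (cap 1). Sum = 1.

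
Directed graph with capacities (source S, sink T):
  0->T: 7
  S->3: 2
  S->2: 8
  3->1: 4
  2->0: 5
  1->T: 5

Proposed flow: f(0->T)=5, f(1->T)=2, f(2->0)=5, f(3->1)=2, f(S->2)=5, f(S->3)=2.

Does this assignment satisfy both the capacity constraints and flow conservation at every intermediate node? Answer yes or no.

Every edge has 0 ≤ f(e) ≤ cap(e).
At each intermediate node, inflow equals outflow.

Yes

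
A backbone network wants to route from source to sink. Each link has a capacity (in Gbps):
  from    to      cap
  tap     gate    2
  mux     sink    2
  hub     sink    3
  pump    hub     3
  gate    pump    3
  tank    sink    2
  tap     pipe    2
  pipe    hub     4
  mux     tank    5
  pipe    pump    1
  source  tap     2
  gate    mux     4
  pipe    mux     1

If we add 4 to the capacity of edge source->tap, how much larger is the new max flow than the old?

Original max flow = 2.
After raising cap(source->tap), augmenting paths through that edge carry 2 more units.
New max flow = 4. Increase = 2.

2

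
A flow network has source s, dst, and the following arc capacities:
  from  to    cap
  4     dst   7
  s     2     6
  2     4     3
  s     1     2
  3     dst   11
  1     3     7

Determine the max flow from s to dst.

Augment s->2->4->dst: bottleneck 3. Total 3.
Augment s->1->3->dst: bottleneck 2. Total 5.
No augmenting path remains in the residual graph.

5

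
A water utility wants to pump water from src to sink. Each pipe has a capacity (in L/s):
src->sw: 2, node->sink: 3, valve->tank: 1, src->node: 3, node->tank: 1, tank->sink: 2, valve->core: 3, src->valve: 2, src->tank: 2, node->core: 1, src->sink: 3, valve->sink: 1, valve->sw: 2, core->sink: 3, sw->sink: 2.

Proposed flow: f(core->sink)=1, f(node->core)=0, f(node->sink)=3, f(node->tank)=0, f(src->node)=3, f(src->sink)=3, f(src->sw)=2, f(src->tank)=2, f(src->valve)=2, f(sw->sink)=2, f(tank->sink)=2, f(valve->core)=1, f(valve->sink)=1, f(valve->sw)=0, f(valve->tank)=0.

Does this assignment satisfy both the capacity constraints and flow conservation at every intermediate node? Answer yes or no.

Every edge has 0 ≤ f(e) ≤ cap(e).
At each intermediate node, inflow equals outflow.

Yes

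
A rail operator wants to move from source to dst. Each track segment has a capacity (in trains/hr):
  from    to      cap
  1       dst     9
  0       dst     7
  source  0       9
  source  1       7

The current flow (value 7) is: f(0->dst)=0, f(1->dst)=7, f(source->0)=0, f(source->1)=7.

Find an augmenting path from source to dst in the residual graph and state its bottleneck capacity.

source->0->dst, bottleneck 7

Residual along source->0->dst: source->0: 9, 0->dst: 7.
Bottleneck = min = 7.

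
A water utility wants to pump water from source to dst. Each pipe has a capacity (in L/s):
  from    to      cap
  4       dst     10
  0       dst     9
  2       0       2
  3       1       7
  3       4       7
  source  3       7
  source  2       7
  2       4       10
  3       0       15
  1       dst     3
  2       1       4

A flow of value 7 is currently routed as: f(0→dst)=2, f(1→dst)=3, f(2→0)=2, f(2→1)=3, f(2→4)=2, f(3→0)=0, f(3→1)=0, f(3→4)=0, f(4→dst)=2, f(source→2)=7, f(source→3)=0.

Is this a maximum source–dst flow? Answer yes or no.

No

Residual path source→3→0→dst has bottleneck 7 > 0.
Pushing 7 along it raises the flow to 14, so the given flow is not maximum.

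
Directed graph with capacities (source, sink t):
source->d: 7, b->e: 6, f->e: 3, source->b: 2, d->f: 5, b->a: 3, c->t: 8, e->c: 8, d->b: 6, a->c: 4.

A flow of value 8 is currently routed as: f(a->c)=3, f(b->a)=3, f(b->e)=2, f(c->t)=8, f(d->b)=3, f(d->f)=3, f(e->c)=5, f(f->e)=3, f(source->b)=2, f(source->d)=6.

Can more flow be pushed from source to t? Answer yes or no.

Residual reachable from source: {a, b, c, d, e, f, source}; t is not reachable.
Saturated cut: c->t with total capacity 8 = current flow value. Flow is maximum.

No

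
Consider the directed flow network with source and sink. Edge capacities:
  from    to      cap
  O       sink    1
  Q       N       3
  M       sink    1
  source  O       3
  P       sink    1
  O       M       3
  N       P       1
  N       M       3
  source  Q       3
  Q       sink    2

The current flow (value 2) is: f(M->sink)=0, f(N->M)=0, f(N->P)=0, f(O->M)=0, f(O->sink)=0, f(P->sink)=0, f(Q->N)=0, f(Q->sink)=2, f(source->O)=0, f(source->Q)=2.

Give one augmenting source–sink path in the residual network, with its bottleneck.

source->O->sink, bottleneck 1

Residual along source->O->sink: source->O: 3, O->sink: 1.
Bottleneck = min = 1.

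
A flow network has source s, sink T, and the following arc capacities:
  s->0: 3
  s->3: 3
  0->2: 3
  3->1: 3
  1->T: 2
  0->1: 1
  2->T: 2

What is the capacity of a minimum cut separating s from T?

4

Max flow = 4 (via 3 augmenting paths).
In the residual at optimum, the set reachable from s is {0, 1, 2, 3, s}.
Cut edges: 2->T (cap 2), 1->T (cap 2). Sum = 4.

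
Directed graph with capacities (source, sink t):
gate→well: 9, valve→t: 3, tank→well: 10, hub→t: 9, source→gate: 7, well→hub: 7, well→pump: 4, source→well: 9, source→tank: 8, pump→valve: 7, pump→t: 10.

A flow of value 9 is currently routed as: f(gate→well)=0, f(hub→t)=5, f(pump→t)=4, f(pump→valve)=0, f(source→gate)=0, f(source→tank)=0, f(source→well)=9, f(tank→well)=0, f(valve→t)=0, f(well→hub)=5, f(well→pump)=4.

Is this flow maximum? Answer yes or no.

No

Residual path source→gate→well→hub→t has bottleneck 2 > 0.
Pushing 2 along it raises the flow to 11, so the given flow is not maximum.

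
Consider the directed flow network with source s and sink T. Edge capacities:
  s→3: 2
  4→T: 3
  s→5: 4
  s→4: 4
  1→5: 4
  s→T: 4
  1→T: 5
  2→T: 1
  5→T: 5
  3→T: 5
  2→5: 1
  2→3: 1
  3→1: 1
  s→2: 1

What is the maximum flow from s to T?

Augment s→T: bottleneck 4. Total 4.
Augment s→2→T: bottleneck 1. Total 5.
Augment s→3→T: bottleneck 2. Total 7.
Augment s→4→T: bottleneck 3. Total 10.
Augment s→5→T: bottleneck 4. Total 14.
No augmenting path remains in the residual graph.

14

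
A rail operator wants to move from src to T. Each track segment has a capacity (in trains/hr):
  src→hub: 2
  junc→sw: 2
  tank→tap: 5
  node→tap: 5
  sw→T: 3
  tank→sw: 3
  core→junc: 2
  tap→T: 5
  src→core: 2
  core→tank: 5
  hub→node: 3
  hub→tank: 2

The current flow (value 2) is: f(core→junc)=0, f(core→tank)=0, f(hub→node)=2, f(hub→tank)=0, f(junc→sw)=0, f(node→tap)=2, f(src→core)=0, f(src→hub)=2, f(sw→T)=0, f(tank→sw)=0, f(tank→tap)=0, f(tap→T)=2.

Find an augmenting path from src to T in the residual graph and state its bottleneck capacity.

src→core→tank→tap→T, bottleneck 2

Residual along src→core→tank→tap→T: src→core: 2, core→tank: 5, tank→tap: 5, tap→T: 3.
Bottleneck = min = 2.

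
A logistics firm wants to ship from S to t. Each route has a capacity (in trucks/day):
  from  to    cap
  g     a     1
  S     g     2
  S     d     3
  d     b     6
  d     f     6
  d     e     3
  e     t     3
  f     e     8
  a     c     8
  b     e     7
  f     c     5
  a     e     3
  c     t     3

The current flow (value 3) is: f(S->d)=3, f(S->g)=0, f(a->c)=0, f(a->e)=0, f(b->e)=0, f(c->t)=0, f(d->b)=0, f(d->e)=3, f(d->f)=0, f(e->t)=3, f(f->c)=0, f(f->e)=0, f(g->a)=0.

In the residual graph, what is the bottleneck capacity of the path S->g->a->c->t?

1

Residual capacities along the path: S->g: 2, g->a: 1, a->c: 8, c->t: 3.
Minimum is 1.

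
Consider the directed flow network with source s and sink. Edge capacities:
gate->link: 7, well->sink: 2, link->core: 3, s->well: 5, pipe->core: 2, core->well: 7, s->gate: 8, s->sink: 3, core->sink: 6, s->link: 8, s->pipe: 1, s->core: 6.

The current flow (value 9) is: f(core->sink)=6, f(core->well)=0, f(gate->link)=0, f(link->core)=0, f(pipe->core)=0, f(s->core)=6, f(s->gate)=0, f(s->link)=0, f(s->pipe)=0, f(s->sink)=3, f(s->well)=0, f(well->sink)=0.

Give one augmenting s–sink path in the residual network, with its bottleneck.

s->well->sink, bottleneck 2

Residual along s->well->sink: s->well: 5, well->sink: 2.
Bottleneck = min = 2.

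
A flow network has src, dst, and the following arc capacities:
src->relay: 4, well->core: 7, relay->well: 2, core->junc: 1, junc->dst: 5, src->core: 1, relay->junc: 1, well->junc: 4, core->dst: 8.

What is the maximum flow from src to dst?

4

Augment src->core->dst: bottleneck 1. Total 1.
Augment src->relay->junc->dst: bottleneck 1. Total 2.
Augment src->relay->well->core->dst: bottleneck 2. Total 4.
No augmenting path remains in the residual graph.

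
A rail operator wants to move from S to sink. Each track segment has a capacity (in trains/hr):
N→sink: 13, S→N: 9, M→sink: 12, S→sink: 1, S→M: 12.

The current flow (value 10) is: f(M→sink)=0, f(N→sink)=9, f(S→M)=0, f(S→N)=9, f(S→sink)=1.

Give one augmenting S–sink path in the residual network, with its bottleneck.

S→M→sink, bottleneck 12

Residual along S→M→sink: S→M: 12, M→sink: 12.
Bottleneck = min = 12.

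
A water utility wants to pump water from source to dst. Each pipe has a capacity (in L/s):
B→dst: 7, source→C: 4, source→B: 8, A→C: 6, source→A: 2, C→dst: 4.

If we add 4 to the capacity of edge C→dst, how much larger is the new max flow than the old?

2

Original max flow = 11.
After raising cap(C→dst), augmenting paths through that edge carry 2 more units.
New max flow = 13. Increase = 2.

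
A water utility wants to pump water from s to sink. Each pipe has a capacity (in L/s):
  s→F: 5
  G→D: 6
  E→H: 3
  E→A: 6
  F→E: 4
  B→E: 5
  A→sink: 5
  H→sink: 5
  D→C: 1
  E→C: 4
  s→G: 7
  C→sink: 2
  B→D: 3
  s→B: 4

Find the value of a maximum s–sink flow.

9

Augment s→G→D→C→sink: bottleneck 1. Total 1.
Augment s→B→E→H→sink: bottleneck 3. Total 4.
Augment s→B→E→A→sink: bottleneck 1. Total 5.
Augment s→F→E→A→sink: bottleneck 4. Total 9.
No augmenting path remains in the residual graph.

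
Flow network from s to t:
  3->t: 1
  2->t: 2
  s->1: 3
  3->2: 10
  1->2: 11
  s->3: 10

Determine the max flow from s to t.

Augment s->3->t: bottleneck 1. Total 1.
Augment s->3->2->t: bottleneck 2. Total 3.
No augmenting path remains in the residual graph.

3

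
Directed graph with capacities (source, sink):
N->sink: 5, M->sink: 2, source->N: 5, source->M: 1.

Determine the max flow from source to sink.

6

Augment source->M->sink: bottleneck 1. Total 1.
Augment source->N->sink: bottleneck 5. Total 6.
No augmenting path remains in the residual graph.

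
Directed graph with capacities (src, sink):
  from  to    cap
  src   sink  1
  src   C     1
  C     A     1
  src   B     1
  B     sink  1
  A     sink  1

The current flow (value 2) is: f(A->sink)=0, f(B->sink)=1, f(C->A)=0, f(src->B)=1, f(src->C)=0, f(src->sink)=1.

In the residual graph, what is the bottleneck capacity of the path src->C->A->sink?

1

Residual capacities along the path: src->C: 1, C->A: 1, A->sink: 1.
Minimum is 1.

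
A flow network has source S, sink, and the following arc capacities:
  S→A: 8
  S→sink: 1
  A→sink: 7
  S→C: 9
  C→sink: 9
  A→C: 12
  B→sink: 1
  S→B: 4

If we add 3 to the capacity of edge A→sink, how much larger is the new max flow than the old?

Original max flow = 18.
After raising cap(A→sink), augmenting paths through that edge carry 1 more unit.
New max flow = 19. Increase = 1.

1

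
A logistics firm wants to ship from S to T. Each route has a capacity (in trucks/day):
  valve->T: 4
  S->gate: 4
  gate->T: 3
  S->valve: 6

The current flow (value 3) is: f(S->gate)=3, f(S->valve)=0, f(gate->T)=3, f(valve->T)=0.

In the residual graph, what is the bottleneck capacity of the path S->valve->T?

4

Residual capacities along the path: S->valve: 6, valve->T: 4.
Minimum is 4.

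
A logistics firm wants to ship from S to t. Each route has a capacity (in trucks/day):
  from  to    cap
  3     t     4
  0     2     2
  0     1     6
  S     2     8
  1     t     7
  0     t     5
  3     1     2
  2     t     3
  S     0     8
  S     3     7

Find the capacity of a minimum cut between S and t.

Max flow = 17 (via 5 augmenting paths).
In the residual at optimum, the set reachable from S is {2, 3, S}.
Cut edges: S->0 (cap 8), 3->1 (cap 2), 3->t (cap 4), 2->t (cap 3). Sum = 17.

17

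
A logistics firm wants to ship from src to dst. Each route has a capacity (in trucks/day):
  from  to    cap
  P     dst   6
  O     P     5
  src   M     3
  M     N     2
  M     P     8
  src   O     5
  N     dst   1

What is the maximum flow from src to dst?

7

Augment src->O->P->dst: bottleneck 5. Total 5.
Augment src->M->P->dst: bottleneck 1. Total 6.
Augment src->M->N->dst: bottleneck 1. Total 7.
No augmenting path remains in the residual graph.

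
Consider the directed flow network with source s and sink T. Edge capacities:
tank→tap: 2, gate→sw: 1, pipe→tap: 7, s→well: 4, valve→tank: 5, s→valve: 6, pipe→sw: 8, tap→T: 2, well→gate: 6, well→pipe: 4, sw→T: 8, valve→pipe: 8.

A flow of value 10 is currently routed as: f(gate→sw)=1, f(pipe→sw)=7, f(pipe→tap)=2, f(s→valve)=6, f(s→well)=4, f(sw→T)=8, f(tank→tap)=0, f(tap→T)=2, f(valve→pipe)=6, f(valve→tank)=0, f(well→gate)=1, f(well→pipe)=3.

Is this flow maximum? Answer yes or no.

Residual reachable from s: {s}; T is not reachable.
Saturated cut: s→well, s→valve with total capacity 10 = current flow value. Flow is maximum.

Yes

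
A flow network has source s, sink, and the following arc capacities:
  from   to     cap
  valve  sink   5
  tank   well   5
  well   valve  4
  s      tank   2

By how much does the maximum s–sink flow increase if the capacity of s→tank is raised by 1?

1

Original max flow = 2.
After raising cap(s→tank), augmenting paths through that edge carry 1 more unit.
New max flow = 3. Increase = 1.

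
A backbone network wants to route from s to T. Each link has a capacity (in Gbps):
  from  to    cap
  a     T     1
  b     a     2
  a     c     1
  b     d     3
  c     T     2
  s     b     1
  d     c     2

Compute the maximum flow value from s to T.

1

Augment s->b->a->T: bottleneck 1. Total 1.
No augmenting path remains in the residual graph.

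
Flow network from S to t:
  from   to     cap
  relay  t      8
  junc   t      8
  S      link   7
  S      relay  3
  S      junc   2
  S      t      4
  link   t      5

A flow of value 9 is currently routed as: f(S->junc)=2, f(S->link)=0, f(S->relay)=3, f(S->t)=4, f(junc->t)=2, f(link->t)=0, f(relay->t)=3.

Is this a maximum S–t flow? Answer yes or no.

Residual path S->link->t has bottleneck 5 > 0.
Pushing 5 along it raises the flow to 14, so the given flow is not maximum.

No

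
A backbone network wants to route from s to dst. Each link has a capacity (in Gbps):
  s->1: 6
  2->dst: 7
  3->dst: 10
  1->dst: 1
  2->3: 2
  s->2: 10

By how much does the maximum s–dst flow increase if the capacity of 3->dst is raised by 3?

0

Original max flow = 10.
Edge 3->dst does not cross the min cut (source side {1, 2, s}), so extra capacity there cannot help.
New max flow = 10. Increase = 0.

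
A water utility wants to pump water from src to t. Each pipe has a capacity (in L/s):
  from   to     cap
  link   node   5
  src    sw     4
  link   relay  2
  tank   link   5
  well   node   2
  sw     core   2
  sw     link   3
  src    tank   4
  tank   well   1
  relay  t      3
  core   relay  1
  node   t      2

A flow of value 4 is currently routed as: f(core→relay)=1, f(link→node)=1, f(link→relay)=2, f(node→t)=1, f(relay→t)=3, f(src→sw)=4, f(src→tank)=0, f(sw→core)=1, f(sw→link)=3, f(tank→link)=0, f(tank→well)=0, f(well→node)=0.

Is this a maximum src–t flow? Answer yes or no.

Residual path src→tank→link→node→t has bottleneck 1 > 0.
Pushing 1 along it raises the flow to 5, so the given flow is not maximum.

No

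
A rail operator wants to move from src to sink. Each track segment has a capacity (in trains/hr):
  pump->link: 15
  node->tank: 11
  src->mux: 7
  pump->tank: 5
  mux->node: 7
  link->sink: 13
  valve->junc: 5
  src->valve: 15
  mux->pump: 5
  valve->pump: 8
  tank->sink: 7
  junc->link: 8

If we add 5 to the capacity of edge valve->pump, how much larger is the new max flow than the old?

0

Original max flow = 20.
Even with extra capacity on valve->pump, another cut of capacity 20 remains binding.
New max flow = 20. Increase = 0.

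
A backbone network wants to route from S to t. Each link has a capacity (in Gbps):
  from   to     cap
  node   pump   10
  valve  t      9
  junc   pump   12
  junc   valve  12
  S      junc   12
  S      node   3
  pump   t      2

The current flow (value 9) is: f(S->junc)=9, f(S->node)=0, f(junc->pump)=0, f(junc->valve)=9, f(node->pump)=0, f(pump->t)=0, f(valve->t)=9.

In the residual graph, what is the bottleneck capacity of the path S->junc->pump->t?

Residual capacities along the path: S->junc: 3, junc->pump: 12, pump->t: 2.
Minimum is 2.

2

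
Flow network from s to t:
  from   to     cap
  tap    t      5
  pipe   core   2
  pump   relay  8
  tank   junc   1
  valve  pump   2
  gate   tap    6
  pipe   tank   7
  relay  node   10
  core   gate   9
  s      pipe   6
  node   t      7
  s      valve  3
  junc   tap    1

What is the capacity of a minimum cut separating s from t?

5

Max flow = 5 (via 3 augmenting paths).
In the residual at optimum, the set reachable from s is {pipe, s, tank, valve}.
Cut edges: valve->pump (cap 2), tank->junc (cap 1), pipe->core (cap 2). Sum = 5.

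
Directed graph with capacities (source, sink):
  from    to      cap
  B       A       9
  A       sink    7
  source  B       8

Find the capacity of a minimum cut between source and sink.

7

Max flow = 7 (via 1 augmenting path).
In the residual at optimum, the set reachable from source is {A, B, source}.
Cut edges: A→sink (cap 7). Sum = 7.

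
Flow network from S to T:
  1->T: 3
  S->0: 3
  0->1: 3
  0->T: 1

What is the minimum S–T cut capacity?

3

Max flow = 3 (via 2 augmenting paths).
In the residual at optimum, the set reachable from S is {S}.
Cut edges: S->0 (cap 3). Sum = 3.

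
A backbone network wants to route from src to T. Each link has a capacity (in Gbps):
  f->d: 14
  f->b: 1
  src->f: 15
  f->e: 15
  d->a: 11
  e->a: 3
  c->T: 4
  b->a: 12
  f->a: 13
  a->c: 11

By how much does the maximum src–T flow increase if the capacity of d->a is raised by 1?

Original max flow = 4.
Edge d->a does not cross the min cut (source side {a, b, c, d, e, f, src}), so extra capacity there cannot help.
New max flow = 4. Increase = 0.

0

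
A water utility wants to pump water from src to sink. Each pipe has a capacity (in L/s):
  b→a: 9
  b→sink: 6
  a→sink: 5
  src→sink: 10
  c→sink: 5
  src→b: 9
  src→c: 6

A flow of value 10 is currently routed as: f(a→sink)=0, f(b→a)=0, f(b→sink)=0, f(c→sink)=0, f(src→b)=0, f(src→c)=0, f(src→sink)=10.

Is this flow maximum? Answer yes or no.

No

Residual path src→c→sink has bottleneck 5 > 0.
Pushing 5 along it raises the flow to 15, so the given flow is not maximum.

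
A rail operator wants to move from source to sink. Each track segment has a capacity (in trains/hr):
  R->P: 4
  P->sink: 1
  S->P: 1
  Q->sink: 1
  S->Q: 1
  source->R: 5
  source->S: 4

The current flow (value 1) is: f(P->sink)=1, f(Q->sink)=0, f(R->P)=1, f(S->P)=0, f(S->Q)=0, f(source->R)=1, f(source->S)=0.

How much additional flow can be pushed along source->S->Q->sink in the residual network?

1

Residual capacities along the path: source->S: 4, S->Q: 1, Q->sink: 1.
Minimum is 1.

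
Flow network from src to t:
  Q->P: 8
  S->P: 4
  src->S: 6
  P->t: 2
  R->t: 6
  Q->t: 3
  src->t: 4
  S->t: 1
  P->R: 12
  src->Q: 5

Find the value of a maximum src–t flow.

14

Augment src->t: bottleneck 4. Total 4.
Augment src->S->t: bottleneck 1. Total 5.
Augment src->Q->t: bottleneck 3. Total 8.
Augment src->S->P->t: bottleneck 2. Total 10.
Augment src->S->P->R->t: bottleneck 2. Total 12.
Augment src->Q->P->R->t: bottleneck 2. Total 14.
No augmenting path remains in the residual graph.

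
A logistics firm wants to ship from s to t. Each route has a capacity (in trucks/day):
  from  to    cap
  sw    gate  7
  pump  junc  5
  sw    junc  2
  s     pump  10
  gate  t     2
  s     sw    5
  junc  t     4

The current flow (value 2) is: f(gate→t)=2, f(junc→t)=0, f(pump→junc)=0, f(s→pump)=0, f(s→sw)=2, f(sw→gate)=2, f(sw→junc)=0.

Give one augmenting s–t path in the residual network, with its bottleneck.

Residual along s→sw→junc→t: s→sw: 3, sw→junc: 2, junc→t: 4.
Bottleneck = min = 2.

s→sw→junc→t, bottleneck 2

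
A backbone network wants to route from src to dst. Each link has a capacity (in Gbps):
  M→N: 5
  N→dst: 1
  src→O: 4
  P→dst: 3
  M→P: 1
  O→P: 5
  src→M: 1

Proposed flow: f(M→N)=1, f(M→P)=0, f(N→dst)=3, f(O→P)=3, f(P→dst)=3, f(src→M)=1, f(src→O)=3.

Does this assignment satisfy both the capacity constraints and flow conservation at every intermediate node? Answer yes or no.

Capacity violated on N→dst: flow 3 > capacity 1.

No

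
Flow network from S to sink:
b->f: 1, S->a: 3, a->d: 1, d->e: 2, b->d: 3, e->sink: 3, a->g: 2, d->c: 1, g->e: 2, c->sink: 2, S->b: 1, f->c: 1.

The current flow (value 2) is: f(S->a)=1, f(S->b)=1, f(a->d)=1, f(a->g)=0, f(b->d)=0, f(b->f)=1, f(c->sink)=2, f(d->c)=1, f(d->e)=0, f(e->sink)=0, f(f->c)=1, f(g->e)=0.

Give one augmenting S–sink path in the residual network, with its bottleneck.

S->a->g->e->sink, bottleneck 2

Residual along S->a->g->e->sink: S->a: 2, a->g: 2, g->e: 2, e->sink: 3.
Bottleneck = min = 2.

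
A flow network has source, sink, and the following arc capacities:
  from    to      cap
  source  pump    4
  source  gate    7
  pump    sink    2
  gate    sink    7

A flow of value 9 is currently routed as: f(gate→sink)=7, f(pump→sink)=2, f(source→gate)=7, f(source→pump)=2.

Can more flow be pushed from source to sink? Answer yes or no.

Residual reachable from source: {pump, source}; sink is not reachable.
Saturated cut: source→gate, pump→sink with total capacity 9 = current flow value. Flow is maximum.

No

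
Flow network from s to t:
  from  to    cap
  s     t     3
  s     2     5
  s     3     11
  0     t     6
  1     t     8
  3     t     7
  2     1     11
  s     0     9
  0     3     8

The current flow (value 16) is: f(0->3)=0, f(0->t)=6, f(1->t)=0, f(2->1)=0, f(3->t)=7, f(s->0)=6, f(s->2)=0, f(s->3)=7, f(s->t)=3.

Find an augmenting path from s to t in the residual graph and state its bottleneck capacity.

Residual along s->2->1->t: s->2: 5, 2->1: 11, 1->t: 8.
Bottleneck = min = 5.

s->2->1->t, bottleneck 5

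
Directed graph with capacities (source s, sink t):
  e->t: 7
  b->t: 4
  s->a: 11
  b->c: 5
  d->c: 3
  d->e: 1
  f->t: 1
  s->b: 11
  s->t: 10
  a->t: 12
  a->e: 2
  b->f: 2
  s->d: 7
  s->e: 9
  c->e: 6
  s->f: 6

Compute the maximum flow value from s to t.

Augment s->t: bottleneck 10. Total 10.
Augment s->b->t: bottleneck 4. Total 14.
Augment s->f->t: bottleneck 1. Total 15.
Augment s->a->t: bottleneck 11. Total 26.
Augment s->e->t: bottleneck 7. Total 33.
No augmenting path remains in the residual graph.

33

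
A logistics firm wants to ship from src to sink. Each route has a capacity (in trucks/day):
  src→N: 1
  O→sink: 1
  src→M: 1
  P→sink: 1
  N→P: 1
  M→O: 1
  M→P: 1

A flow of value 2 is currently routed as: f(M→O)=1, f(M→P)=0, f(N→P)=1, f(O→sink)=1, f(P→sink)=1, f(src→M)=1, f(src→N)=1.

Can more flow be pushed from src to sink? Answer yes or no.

Residual reachable from src: {src}; sink is not reachable.
Saturated cut: src→N, src→M with total capacity 2 = current flow value. Flow is maximum.

No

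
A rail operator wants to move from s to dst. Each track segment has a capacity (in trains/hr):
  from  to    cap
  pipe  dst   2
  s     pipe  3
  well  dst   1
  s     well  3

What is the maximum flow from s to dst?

3

Augment s→well→dst: bottleneck 1. Total 1.
Augment s→pipe→dst: bottleneck 2. Total 3.
No augmenting path remains in the residual graph.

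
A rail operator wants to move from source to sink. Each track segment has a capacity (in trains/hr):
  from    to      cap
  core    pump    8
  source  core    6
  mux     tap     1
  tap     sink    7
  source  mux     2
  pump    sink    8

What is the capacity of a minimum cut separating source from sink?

7

Max flow = 7 (via 2 augmenting paths).
In the residual at optimum, the set reachable from source is {mux, source}.
Cut edges: mux->tap (cap 1), source->core (cap 6). Sum = 7.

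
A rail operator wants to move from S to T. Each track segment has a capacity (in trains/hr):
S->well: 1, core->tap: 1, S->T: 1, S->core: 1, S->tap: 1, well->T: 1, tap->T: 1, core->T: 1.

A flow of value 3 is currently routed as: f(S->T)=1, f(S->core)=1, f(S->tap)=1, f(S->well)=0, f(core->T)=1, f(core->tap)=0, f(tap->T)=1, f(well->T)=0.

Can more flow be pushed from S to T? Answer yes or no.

Residual path S->well->T has bottleneck 1 > 0.
Pushing 1 along it raises the flow to 4, so the given flow is not maximum.

Yes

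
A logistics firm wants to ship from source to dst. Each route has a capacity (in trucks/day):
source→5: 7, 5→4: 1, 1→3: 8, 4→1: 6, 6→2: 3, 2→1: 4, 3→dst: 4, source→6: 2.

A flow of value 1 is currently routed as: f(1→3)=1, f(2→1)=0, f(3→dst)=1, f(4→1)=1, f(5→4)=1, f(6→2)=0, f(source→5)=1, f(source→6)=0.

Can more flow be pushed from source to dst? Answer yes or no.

Yes

Residual path source→6→2→1→3→dst has bottleneck 2 > 0.
Pushing 2 along it raises the flow to 3, so the given flow is not maximum.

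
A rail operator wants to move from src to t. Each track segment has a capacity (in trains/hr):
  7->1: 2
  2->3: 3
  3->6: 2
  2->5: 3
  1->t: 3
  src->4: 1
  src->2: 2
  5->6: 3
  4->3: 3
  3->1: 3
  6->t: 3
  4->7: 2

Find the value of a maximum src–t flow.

Augment src->2->5->6->t: bottleneck 2. Total 2.
Augment src->4->3->6->t: bottleneck 1. Total 3.
No augmenting path remains in the residual graph.

3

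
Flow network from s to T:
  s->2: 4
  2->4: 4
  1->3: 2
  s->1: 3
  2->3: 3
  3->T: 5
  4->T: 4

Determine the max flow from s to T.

6

Augment s->2->4->T: bottleneck 4. Total 4.
Augment s->1->3->T: bottleneck 2. Total 6.
No augmenting path remains in the residual graph.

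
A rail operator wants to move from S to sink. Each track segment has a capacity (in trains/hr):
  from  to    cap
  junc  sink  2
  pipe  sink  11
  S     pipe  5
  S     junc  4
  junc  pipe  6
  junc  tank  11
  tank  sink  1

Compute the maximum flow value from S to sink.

9

Augment S->junc->sink: bottleneck 2. Total 2.
Augment S->pipe->sink: bottleneck 5. Total 7.
Augment S->junc->tank->sink: bottleneck 1. Total 8.
Augment S->junc->pipe->sink: bottleneck 1. Total 9.
No augmenting path remains in the residual graph.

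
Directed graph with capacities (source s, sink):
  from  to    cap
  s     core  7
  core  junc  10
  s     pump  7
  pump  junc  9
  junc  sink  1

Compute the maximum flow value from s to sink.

1

Augment s→pump→junc→sink: bottleneck 1. Total 1.
No augmenting path remains in the residual graph.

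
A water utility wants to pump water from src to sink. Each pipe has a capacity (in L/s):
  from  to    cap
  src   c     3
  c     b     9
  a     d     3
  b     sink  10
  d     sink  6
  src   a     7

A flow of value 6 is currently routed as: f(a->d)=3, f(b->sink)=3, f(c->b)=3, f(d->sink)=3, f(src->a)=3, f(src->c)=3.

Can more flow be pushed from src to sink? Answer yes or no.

No

Residual reachable from src: {a, src}; sink is not reachable.
Saturated cut: a->d, src->c with total capacity 6 = current flow value. Flow is maximum.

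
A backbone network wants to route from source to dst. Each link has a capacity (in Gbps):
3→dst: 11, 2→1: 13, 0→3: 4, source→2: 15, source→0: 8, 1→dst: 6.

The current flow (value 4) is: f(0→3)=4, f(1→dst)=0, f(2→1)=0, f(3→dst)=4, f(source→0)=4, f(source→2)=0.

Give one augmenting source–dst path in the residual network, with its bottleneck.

source→2→1→dst, bottleneck 6

Residual along source→2→1→dst: source→2: 15, 2→1: 13, 1→dst: 6.
Bottleneck = min = 6.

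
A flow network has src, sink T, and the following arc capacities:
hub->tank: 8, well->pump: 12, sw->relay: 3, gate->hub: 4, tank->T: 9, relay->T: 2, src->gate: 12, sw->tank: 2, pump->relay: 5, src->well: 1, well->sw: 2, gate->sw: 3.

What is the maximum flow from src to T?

8

Augment src->well->pump->relay->T: bottleneck 1. Total 1.
Augment src->gate->sw->relay->T: bottleneck 1. Total 2.
Augment src->gate->sw->tank->T: bottleneck 2. Total 4.
Augment src->gate->hub->tank->T: bottleneck 4. Total 8.
No augmenting path remains in the residual graph.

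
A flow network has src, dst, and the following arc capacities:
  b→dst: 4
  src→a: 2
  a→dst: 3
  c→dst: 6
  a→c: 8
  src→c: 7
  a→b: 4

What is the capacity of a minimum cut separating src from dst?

Max flow = 8 (via 2 augmenting paths).
In the residual at optimum, the set reachable from src is {c, src}.
Cut edges: src→a (cap 2), c→dst (cap 6). Sum = 8.

8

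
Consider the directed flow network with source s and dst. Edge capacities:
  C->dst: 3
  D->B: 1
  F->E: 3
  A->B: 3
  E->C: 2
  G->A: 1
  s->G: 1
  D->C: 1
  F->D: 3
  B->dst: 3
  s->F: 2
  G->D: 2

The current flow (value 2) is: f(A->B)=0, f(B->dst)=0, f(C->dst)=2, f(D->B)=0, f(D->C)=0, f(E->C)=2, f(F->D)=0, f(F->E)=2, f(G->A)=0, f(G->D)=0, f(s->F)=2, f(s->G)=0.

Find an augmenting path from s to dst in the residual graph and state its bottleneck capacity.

s->G->D->C->dst, bottleneck 1

Residual along s->G->D->C->dst: s->G: 1, G->D: 2, D->C: 1, C->dst: 1.
Bottleneck = min = 1.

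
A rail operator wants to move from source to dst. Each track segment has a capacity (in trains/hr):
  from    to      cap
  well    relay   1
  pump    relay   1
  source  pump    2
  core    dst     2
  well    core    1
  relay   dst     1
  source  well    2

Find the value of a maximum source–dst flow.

2

Augment source→well→core→dst: bottleneck 1. Total 1.
Augment source→well→relay→dst: bottleneck 1. Total 2.
No augmenting path remains in the residual graph.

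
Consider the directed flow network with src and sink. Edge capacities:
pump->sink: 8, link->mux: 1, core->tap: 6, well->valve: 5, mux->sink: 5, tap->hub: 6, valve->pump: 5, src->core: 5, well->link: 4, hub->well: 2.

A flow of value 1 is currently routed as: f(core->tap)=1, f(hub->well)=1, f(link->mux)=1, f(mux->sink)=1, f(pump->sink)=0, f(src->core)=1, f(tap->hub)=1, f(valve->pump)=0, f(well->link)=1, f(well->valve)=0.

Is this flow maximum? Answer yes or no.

Residual path src->core->tap->hub->well->valve->pump->sink has bottleneck 1 > 0.
Pushing 1 along it raises the flow to 2, so the given flow is not maximum.

No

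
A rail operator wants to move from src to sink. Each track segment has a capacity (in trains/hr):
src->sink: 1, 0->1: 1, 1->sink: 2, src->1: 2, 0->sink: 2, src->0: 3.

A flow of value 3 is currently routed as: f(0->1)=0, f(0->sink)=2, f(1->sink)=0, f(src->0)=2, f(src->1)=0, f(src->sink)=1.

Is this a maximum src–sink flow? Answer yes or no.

No

Residual path src->1->sink has bottleneck 2 > 0.
Pushing 2 along it raises the flow to 5, so the given flow is not maximum.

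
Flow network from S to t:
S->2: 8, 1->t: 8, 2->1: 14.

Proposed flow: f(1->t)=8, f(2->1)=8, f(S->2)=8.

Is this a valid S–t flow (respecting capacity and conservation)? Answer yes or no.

Yes

Every edge has 0 ≤ f(e) ≤ cap(e).
At each intermediate node, inflow equals outflow.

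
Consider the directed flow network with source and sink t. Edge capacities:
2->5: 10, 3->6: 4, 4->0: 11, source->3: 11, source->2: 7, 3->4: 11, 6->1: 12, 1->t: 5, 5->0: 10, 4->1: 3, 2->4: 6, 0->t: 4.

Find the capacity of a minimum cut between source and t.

9

Max flow = 9 (via 3 augmenting paths).
In the residual at optimum, the set reachable from source is {0, 1, 2, 3, 4, 5, 6, source}.
Cut edges: 1->t (cap 5), 0->t (cap 4). Sum = 9.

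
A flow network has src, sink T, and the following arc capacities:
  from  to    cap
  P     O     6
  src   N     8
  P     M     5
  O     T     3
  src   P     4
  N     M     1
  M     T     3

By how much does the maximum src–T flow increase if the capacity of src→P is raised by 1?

1

Original max flow = 5.
After raising cap(src→P), augmenting paths through that edge carry 1 more unit.
New max flow = 6. Increase = 1.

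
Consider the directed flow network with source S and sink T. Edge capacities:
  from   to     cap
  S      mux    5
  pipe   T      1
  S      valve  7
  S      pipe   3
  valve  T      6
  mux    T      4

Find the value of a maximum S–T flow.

11

Augment S->mux->T: bottleneck 4. Total 4.
Augment S->pipe->T: bottleneck 1. Total 5.
Augment S->valve->T: bottleneck 6. Total 11.
No augmenting path remains in the residual graph.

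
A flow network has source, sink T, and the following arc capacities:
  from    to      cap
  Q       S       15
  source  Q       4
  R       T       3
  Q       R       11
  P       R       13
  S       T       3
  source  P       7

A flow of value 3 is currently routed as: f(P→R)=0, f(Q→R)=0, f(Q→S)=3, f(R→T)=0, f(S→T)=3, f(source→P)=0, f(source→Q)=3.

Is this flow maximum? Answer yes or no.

Residual path source→Q→R→T has bottleneck 1 > 0.
Pushing 1 along it raises the flow to 4, so the given flow is not maximum.

No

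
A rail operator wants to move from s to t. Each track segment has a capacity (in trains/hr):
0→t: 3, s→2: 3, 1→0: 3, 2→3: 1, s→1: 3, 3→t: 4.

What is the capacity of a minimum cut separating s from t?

4

Max flow = 4 (via 2 augmenting paths).
In the residual at optimum, the set reachable from s is {2, s}.
Cut edges: 2→3 (cap 1), s→1 (cap 3). Sum = 4.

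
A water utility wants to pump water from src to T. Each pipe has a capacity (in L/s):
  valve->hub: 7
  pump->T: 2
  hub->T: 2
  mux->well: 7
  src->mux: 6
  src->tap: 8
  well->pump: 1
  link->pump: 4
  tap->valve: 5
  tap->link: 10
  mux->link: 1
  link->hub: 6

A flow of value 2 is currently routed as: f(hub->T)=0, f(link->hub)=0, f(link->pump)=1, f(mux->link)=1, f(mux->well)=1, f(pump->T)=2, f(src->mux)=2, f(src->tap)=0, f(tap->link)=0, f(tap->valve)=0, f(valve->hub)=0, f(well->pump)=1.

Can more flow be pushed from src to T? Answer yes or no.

Residual path src->tap->link->hub->T has bottleneck 2 > 0.
Pushing 2 along it raises the flow to 4, so the given flow is not maximum.

Yes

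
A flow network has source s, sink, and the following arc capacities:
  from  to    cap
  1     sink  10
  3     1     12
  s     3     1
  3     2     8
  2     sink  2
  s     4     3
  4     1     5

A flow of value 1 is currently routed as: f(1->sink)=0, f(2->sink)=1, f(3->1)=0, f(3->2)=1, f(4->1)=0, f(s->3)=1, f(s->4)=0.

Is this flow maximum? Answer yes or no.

No

Residual path s->4->1->sink has bottleneck 3 > 0.
Pushing 3 along it raises the flow to 4, so the given flow is not maximum.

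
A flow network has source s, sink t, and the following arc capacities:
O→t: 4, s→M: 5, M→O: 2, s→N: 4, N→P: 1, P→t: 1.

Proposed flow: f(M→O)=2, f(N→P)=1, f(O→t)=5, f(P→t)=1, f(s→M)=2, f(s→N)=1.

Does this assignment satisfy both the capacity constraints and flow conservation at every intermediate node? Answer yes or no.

No

Capacity violated on O→t: flow 5 > capacity 4.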